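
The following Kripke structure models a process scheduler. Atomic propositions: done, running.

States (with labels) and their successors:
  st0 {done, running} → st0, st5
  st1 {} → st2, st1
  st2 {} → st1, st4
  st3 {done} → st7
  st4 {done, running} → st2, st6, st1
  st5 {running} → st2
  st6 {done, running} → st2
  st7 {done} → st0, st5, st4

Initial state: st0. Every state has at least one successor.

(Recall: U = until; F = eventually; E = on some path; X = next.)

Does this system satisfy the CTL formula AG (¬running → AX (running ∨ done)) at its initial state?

States satisfying ¬running → AX (running ∨ done): {st0, st3, st4, st5, st6, st7}.
States satisfying AG (¬running → AX (running ∨ done)): ∅.
st1 is reachable from st0 and violates ¬running → AX (running ∨ done), so AG fails at st0.
st0 ∉ Sat(AG (¬running → AX (running ∨ done))).

No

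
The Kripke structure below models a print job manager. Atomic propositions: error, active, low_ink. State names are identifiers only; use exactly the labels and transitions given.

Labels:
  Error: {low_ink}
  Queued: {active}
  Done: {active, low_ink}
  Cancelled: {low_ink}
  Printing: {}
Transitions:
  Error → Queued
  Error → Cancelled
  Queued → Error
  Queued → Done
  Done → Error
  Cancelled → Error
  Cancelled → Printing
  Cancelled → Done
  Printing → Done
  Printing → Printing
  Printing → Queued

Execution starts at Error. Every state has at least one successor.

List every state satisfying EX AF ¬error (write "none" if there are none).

{Error, Queued, Done, Cancelled, Printing}

States satisfying AF ¬error: {Error, Queued, Done, Cancelled, Printing}.
States satisfying EX AF ¬error: {Error, Queued, Done, Cancelled, Printing}.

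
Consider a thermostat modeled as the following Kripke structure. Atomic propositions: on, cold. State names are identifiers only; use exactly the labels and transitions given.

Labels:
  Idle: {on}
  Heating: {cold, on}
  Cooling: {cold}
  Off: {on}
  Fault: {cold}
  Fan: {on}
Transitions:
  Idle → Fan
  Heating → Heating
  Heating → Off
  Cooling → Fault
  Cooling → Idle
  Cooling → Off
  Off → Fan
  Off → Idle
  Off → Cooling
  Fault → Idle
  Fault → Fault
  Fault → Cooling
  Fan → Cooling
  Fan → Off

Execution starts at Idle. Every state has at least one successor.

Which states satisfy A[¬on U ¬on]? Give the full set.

{Cooling, Fault}

States satisfying ¬on: {Cooling, Fault}.
States satisfying A[¬on U ¬on]: {Cooling, Fault}.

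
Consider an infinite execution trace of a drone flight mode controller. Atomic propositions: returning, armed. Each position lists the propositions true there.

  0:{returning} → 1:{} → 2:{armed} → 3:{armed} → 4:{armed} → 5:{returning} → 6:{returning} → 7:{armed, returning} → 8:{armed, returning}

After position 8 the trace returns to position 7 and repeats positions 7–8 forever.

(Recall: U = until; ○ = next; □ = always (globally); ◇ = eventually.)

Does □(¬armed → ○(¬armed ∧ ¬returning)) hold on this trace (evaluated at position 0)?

No

¬armed → ○(¬armed ∧ ¬returning) must hold at every position from 0 onward. It fails at position 1, so □(¬armed → ○(¬armed ∧ ¬returning)) is false.
Positions where ¬armed holds: 0, 1, 5, 6.
Check ○(¬armed ∧ ¬returning) at each: 0→ok, 1→fails, 5→fails, 6→fails.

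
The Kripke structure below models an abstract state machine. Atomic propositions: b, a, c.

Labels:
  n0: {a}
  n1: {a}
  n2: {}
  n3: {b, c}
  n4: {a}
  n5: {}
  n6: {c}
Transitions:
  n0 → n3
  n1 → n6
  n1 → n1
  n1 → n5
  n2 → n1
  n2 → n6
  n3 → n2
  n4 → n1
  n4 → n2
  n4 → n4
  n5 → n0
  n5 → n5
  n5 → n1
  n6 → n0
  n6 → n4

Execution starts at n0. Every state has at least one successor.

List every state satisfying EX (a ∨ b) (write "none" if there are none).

{n0, n1, n2, n4, n5, n6}

States satisfying a ∨ b: {n0, n1, n3, n4}.
States satisfying EX (a ∨ b): {n0, n1, n2, n4, n5, n6}.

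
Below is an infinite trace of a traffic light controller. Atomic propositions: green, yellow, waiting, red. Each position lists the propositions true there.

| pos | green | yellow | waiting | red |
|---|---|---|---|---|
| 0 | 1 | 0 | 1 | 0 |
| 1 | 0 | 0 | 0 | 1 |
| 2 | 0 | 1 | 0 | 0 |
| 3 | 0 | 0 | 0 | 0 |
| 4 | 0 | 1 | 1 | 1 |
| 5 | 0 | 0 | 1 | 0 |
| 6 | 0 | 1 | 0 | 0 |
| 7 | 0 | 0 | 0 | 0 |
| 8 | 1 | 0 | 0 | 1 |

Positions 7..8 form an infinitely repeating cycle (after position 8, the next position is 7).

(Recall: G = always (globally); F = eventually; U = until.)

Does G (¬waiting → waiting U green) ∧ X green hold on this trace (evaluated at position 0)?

Violated

¬waiting → waiting U green must hold at every position from 0 onward. It fails at position 1, so G (¬waiting → waiting U green) is false.
Positions where ¬waiting holds: 1, 2, 3, 6, 7, 8.
Check waiting U green at each: 1→fails, 2→fails, 3→fails, 6→fails, 7→fails, 8→ok.
The position after 0 is 1; green is false there.
At position 0: G (¬waiting → waiting U green) is false; X green is false; so G (¬waiting → waiting U green) ∧ X green is false.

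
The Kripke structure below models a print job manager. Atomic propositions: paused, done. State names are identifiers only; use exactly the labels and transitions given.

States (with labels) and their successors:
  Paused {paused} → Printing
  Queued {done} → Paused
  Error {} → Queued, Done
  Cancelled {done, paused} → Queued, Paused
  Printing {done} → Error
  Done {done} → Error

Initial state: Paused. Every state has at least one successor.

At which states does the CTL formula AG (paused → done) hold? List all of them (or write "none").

none

States satisfying paused → done: {Queued, Error, Cancelled, Printing, Done}.
States satisfying AG (paused → done): ∅.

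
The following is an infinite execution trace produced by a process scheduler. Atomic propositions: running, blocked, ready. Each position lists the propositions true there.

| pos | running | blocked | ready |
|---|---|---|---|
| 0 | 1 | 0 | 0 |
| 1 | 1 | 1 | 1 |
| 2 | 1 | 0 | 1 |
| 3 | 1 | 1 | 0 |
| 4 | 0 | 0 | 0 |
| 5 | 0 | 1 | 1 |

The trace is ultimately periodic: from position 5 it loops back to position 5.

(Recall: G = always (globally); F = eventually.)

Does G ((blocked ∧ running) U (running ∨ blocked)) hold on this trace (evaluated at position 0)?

(blocked ∧ running) U (running ∨ blocked) must hold at every position from 0 onward. It fails at position 4, so G ((blocked ∧ running) U (running ∨ blocked)) is false.

Violated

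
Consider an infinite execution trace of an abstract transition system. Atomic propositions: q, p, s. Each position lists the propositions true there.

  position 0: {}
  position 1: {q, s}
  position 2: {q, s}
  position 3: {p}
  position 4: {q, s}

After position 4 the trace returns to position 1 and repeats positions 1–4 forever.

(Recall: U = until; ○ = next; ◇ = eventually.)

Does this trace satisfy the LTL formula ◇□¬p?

□¬p is false at every position 0..4, so it never becomes true and ◇□¬p fails.

Violated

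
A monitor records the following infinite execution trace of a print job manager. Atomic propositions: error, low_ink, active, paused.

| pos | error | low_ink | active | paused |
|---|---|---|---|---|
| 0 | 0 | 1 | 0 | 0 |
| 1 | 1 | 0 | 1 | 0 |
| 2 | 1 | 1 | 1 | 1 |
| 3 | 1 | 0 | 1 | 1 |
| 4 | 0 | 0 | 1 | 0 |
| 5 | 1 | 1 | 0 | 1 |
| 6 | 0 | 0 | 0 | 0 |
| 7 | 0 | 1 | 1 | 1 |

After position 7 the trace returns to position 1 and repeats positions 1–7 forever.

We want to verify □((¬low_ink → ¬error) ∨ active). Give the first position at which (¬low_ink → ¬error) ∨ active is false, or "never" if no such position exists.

never

(¬low_ink → ¬error) ∨ active holds at every position 0..7, and those are all the positions the trace ever visits, so the invariant □((¬low_ink → ¬error) ∨ active) is never violated.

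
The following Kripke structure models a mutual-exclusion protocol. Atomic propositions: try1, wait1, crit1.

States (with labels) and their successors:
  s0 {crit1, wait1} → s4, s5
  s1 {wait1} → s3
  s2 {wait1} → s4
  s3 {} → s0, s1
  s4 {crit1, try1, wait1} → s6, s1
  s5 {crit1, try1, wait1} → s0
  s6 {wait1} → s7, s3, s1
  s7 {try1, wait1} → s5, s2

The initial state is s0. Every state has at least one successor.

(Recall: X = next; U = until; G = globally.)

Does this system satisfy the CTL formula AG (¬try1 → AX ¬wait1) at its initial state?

States satisfying ¬try1 → AX ¬wait1: {s1, s4, s5, s7}.
States satisfying AG (¬try1 → AX ¬wait1): ∅.
s0 is reachable from s0 and violates ¬try1 → AX ¬wait1, so AG fails at s0.
s0 ∉ Sat(AG (¬try1 → AX ¬wait1)).

Violated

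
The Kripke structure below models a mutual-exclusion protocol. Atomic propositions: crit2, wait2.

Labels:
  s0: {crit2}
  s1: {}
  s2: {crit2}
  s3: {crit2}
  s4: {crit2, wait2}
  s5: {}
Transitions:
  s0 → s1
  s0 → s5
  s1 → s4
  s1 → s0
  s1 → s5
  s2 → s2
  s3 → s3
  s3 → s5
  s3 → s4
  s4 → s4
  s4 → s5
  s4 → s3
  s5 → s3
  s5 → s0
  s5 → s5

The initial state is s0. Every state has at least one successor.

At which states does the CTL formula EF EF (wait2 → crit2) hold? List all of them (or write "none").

{s0, s1, s2, s3, s4, s5}

States satisfying EF (wait2 → crit2): {s0, s1, s2, s3, s4, s5}.
States satisfying EF EF (wait2 → crit2): {s0, s1, s2, s3, s4, s5}.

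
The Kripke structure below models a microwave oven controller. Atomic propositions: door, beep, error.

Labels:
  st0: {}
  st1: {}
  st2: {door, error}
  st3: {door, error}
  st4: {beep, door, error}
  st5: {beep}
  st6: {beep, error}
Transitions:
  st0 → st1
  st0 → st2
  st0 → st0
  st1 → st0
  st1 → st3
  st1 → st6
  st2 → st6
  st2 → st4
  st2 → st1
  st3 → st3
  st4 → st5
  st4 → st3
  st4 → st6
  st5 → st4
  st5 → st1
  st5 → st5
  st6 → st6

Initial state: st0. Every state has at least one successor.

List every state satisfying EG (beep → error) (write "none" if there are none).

States satisfying beep → error: {st0, st1, st2, st3, st4, st6}.
States satisfying EG (beep → error): {st0, st1, st2, st3, st4, st6}.

{st0, st1, st2, st3, st4, st6}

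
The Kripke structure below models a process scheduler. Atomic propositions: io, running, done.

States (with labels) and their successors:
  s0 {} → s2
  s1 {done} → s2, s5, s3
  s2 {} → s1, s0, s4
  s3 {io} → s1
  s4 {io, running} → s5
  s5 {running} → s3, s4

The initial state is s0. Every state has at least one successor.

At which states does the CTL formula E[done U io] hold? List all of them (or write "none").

States satisfying done: {s1}.
States satisfying io: {s3, s4}.
States satisfying E[done U io]: {s1, s3, s4}.

{s1, s3, s4}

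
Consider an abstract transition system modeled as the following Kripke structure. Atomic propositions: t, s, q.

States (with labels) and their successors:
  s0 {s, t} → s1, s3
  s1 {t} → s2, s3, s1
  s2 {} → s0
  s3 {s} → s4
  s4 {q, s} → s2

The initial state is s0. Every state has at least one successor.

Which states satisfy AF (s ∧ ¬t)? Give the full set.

{s3, s4}

States satisfying s ∧ ¬t: {s3, s4}.
States satisfying AF (s ∧ ¬t): {s3, s4}.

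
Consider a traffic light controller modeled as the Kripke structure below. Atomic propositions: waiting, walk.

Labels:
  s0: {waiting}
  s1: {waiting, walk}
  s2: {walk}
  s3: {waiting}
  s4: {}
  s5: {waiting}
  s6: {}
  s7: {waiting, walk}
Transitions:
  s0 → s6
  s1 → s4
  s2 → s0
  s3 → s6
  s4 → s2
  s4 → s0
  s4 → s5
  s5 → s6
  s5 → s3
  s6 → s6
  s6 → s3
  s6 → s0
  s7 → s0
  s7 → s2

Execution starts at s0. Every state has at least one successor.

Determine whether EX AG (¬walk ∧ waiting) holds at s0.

Does not hold

States satisfying AG (¬walk ∧ waiting): ∅.
States satisfying EX AG (¬walk ∧ waiting): ∅.
No suitable path/successor from s0 witnesses the formula.
s0 ∉ Sat(EX AG (¬walk ∧ waiting)).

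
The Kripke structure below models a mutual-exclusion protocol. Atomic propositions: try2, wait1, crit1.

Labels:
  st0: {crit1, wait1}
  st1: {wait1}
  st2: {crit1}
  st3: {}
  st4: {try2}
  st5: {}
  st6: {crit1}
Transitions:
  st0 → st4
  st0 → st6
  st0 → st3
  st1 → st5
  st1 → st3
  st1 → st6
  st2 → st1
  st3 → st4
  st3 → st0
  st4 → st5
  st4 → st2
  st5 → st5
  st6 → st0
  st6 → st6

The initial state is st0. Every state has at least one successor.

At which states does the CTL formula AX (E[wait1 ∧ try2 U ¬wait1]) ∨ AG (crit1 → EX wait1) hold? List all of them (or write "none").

States satisfying E[wait1 ∧ try2 U ¬wait1]: {st2, st3, st4, st5, st6}.
States satisfying AX (E[wait1 ∧ try2 U ¬wait1]): {st0, st1, st4, st5}.
States satisfying crit1 → EX wait1: {st1, st2, st3, st4, st5, st6}.
States satisfying AG (crit1 → EX wait1): {st5}.
States satisfying AX (E[wait1 ∧ try2 U ¬wait1]) ∨ AG (crit1 → EX wait1): {st0, st1, st4, st5}.

{st0, st1, st4, st5}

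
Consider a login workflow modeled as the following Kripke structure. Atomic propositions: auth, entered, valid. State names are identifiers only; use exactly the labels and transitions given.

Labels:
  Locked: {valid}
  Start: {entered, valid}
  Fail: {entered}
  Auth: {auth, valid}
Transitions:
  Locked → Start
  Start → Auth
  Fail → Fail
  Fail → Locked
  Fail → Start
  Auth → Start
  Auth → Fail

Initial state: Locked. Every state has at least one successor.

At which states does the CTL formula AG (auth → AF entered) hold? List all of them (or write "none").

{Locked, Start, Fail, Auth}

States satisfying auth → AF entered: {Locked, Start, Fail, Auth}.
States satisfying AG (auth → AF entered): {Locked, Start, Fail, Auth}.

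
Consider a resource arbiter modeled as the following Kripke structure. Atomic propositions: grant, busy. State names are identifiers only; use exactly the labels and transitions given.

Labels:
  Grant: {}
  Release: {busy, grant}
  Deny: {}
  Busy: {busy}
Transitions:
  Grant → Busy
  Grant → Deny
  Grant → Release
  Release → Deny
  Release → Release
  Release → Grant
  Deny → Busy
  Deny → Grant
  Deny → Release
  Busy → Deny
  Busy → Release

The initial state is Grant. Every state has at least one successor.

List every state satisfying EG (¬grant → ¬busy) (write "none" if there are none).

States satisfying ¬grant → ¬busy: {Grant, Release, Deny}.
States satisfying EG (¬grant → ¬busy): {Grant, Release, Deny}.

{Grant, Release, Deny}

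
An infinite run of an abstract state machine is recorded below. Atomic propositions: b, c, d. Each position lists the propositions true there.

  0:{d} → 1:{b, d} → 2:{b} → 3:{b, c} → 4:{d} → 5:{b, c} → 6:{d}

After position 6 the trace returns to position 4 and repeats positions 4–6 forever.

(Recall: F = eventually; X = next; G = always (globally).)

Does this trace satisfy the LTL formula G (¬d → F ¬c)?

¬d → F ¬c holds at every position 0..6, and those are all positions ever visited, so G (¬d → F ¬c) holds.
Positions where ¬d holds: 2, 3, 5.
Check F ¬c at each: 2→ok, 3→ok, 5→ok.

Yes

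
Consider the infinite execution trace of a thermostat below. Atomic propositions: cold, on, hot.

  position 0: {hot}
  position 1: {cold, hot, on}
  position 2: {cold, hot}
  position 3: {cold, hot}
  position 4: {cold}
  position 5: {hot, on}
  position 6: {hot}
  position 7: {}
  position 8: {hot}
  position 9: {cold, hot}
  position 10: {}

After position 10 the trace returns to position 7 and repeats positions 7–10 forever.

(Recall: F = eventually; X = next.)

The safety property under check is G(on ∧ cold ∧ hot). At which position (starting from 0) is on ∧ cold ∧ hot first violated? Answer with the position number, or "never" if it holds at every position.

At position 0 the labels are {hot}, so on ∧ cold ∧ hot is false there. This is the first violation.

0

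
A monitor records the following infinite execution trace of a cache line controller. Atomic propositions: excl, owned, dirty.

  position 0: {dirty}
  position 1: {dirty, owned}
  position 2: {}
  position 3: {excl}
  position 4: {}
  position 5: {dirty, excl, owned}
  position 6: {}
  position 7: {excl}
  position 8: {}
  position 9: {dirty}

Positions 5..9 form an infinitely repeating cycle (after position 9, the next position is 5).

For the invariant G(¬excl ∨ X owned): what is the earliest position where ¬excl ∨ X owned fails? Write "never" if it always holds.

3

Check ¬excl ∨ X owned at each position in order: 0 ✓, 1 ✓, 2 ✓.
At position 3 the labels are {excl} and the next position 4 has {}, so ¬excl ∨ X owned is false there. This is the first violation.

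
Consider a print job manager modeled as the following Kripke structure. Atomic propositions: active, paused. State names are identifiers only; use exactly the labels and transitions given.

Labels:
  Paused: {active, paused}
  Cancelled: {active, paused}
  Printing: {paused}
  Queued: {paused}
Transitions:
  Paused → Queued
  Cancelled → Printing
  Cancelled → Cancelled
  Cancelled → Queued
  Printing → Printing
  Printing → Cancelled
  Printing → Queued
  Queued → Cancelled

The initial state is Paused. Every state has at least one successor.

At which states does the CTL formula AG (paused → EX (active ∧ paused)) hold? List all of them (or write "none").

{Cancelled, Printing, Queued}

States satisfying paused → EX (active ∧ paused): {Cancelled, Printing, Queued}.
States satisfying AG (paused → EX (active ∧ paused)): {Cancelled, Printing, Queued}.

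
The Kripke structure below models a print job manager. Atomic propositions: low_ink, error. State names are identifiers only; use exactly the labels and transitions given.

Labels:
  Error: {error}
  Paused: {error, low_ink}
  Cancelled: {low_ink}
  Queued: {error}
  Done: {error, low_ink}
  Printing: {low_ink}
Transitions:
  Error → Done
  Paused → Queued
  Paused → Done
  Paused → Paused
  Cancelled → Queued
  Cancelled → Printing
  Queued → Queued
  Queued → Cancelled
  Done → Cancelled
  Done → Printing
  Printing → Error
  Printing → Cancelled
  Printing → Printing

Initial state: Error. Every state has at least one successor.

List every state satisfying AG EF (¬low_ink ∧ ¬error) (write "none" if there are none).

States satisfying EF (¬low_ink ∧ ¬error): ∅.
States satisfying AG EF (¬low_ink ∧ ¬error): ∅.

none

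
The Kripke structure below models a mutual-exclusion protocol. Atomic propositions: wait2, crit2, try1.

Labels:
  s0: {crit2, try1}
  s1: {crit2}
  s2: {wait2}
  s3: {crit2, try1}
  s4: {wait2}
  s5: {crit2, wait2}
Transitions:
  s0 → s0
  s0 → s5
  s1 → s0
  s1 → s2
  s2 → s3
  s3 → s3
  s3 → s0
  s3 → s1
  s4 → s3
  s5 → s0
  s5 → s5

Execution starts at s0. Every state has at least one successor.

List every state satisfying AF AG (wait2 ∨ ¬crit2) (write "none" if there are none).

none

States satisfying AG (wait2 ∨ ¬crit2): ∅.
States satisfying AF AG (wait2 ∨ ¬crit2): ∅.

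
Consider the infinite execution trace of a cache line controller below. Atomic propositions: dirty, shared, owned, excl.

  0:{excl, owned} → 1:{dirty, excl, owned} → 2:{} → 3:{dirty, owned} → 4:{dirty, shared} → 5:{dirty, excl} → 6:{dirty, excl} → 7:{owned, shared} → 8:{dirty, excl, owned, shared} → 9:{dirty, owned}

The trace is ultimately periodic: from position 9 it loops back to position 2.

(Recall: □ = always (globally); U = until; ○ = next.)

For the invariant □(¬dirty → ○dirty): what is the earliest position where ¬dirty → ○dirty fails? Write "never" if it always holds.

never

¬dirty → ○dirty holds at every position 0..9, and those are all the positions the trace ever visits, so the invariant □(¬dirty → ○dirty) is never violated.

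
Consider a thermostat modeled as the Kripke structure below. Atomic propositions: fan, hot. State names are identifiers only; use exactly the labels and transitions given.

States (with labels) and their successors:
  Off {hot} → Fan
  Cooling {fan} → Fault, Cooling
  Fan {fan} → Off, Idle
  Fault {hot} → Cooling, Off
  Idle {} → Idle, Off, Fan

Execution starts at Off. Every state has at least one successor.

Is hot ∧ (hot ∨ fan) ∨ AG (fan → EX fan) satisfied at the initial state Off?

States satisfying hot ∨ fan: {Off, Cooling, Fan, Fault}.
States satisfying hot ∧ (hot ∨ fan): {Off, Fault}.
States satisfying fan → EX fan: {Off, Cooling, Fault, Idle}.
States satisfying AG (fan → EX fan): ∅.
States satisfying hot ∧ (hot ∨ fan) ∨ AG (fan → EX fan): {Off, Fault}.
Off ∈ Sat(hot ∧ (hot ∨ fan) ∨ AG (fan → EX fan)).

Satisfied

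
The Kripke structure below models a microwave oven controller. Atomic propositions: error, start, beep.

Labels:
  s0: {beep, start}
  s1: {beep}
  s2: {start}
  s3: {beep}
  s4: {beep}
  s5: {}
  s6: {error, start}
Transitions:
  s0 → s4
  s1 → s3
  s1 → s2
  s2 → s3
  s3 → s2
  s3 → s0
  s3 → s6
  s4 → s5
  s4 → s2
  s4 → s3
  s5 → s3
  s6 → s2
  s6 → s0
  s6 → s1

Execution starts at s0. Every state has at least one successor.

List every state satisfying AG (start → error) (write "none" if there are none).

States satisfying start → error: {s1, s3, s4, s5, s6}.
States satisfying AG (start → error): ∅.

none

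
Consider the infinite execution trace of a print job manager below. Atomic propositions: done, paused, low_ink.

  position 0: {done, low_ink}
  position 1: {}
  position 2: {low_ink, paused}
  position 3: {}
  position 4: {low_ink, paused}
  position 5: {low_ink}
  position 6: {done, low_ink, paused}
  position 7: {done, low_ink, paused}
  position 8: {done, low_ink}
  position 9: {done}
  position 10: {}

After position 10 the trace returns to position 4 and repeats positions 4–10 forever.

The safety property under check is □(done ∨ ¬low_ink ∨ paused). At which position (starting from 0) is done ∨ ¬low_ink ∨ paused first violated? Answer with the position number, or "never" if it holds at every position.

5

Check done ∨ ¬low_ink ∨ paused at each position in order: 0 ✓, 1 ✓, 2 ✓, 3 ✓, 4 ✓.
At position 5 the labels are {low_ink}, so done ∨ ¬low_ink ∨ paused is false there. This is the first violation.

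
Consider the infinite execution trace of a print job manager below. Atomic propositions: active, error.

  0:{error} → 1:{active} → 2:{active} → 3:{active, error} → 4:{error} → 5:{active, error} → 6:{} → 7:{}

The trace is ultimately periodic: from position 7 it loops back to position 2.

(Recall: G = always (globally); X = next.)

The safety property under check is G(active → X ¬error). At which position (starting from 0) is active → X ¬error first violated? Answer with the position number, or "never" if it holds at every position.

Check active → X ¬error at each position in order: 0 ✓, 1 ✓.
At position 2 the labels are {active} and the next position 3 has {active, error}, so active → X ¬error is false there. This is the first violation.

2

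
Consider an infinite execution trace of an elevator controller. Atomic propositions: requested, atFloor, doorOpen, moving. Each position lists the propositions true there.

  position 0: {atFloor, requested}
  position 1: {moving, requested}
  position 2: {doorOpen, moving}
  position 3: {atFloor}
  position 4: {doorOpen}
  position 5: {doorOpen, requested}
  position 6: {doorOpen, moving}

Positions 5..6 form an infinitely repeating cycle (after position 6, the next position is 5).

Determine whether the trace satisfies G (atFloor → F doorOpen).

Yes

atFloor → F doorOpen holds at every position 0..6, and those are all positions ever visited, so G (atFloor → F doorOpen) holds.
Positions where atFloor holds: 0, 3.
Check F doorOpen at each: 0→ok, 3→ok.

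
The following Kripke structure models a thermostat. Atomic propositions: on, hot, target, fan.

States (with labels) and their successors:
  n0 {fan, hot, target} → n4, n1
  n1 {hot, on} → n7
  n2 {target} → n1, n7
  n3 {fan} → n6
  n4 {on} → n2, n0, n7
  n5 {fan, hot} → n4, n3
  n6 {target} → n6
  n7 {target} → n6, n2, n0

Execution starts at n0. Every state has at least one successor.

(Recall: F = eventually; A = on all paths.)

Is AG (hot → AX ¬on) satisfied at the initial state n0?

States satisfying hot → AX ¬on: {n1, n2, n3, n4, n6, n7}.
States satisfying AG (hot → AX ¬on): {n3, n6}.
n0 is reachable from n0 and violates hot → AX ¬on, so AG fails at n0.
n0 ∉ Sat(AG (hot → AX ¬on)).

No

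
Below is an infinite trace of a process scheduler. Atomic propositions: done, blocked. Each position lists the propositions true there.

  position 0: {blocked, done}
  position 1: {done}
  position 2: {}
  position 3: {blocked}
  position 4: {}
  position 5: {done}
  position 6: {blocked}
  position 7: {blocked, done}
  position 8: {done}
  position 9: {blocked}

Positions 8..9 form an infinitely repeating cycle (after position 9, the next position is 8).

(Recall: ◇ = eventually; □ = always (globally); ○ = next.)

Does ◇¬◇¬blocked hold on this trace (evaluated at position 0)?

Violated

¬◇¬blocked is false at every position 0..9, so it never becomes true and ◇¬◇¬blocked fails.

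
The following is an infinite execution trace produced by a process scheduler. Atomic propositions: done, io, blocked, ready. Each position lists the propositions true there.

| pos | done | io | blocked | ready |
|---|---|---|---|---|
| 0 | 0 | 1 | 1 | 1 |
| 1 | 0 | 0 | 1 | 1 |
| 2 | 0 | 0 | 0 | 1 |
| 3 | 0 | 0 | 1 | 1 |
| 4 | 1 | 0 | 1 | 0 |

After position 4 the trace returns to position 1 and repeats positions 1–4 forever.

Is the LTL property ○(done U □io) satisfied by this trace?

Does not hold

The position after 0 is 1; done U □io is false there.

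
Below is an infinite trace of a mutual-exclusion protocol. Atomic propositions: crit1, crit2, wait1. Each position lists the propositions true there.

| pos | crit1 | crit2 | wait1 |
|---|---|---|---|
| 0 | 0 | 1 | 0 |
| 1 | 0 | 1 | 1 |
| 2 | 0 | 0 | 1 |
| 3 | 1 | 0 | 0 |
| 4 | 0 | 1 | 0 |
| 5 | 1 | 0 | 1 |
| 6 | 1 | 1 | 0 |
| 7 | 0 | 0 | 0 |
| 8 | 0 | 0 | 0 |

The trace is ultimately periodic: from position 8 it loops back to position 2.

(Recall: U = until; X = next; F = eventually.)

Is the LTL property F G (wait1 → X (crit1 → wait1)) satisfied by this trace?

Does not hold

G (wait1 → X (crit1 → wait1)) is false at every position 0..8, so it never becomes true and F G (wait1 → X (crit1 → wait1)) fails.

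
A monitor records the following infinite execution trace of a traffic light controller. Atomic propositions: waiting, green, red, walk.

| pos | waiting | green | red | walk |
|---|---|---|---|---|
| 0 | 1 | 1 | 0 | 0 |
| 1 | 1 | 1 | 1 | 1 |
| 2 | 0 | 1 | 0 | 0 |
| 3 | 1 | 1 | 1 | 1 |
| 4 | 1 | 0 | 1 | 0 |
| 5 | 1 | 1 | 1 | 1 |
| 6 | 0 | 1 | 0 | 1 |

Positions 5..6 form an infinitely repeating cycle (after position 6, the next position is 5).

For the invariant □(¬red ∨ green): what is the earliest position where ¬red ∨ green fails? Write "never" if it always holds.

Check ¬red ∨ green at each position in order: 0 ✓, 1 ✓, 2 ✓, 3 ✓.
At position 4 the labels are {red, waiting}, so ¬red ∨ green is false there. This is the first violation.

4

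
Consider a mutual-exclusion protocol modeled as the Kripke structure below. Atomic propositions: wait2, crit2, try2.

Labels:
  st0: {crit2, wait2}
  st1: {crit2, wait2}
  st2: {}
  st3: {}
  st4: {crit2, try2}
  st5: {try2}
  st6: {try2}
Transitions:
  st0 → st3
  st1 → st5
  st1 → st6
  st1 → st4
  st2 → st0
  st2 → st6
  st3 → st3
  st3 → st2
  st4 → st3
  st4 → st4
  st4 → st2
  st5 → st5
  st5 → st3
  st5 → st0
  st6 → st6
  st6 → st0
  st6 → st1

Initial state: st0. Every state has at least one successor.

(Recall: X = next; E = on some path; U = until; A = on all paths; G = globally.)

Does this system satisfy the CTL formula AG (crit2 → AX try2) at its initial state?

States satisfying crit2 → AX try2: {st1, st2, st3, st5, st6}.
States satisfying AG (crit2 → AX try2): ∅.
st0 is reachable from st0 and violates crit2 → AX try2, so AG fails at st0.
st0 ∉ Sat(AG (crit2 → AX try2)).

No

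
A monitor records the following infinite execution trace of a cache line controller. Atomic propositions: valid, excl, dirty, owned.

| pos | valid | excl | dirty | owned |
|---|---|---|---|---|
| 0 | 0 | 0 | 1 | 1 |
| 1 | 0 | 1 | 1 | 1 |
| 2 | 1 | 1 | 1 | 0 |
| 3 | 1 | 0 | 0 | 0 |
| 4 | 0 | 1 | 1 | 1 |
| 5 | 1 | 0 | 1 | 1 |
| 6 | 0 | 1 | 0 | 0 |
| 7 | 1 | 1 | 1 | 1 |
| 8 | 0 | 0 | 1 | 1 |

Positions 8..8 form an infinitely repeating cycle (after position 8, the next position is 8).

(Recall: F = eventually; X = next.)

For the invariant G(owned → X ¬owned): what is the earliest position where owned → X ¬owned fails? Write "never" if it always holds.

At position 0 the labels are {dirty, owned} and the next position 1 has {dirty, excl, owned}, so owned → X ¬owned is false there. This is the first violation.

0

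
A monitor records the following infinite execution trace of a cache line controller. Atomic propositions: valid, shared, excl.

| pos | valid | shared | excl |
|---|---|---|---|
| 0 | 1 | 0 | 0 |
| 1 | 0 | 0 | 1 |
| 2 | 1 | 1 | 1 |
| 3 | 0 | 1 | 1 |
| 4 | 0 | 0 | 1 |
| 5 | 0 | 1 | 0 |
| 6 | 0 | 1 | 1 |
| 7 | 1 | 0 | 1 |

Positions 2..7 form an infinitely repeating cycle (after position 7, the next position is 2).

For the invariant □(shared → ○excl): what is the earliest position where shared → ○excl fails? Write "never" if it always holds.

shared → ○excl holds at every position 0..7, and those are all the positions the trace ever visits, so the invariant □(shared → ○excl) is never violated.

never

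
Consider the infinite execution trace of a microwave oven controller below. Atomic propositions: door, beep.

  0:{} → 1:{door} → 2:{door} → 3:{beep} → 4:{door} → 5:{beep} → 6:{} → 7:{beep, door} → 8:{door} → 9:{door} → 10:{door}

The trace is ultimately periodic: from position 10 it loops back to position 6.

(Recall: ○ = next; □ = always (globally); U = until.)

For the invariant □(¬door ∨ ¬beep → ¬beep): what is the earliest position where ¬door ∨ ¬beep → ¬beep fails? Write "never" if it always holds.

3

Check ¬door ∨ ¬beep → ¬beep at each position in order: 0 ✓, 1 ✓, 2 ✓.
At position 3 the labels are {beep}, so ¬door ∨ ¬beep → ¬beep is false there. This is the first violation.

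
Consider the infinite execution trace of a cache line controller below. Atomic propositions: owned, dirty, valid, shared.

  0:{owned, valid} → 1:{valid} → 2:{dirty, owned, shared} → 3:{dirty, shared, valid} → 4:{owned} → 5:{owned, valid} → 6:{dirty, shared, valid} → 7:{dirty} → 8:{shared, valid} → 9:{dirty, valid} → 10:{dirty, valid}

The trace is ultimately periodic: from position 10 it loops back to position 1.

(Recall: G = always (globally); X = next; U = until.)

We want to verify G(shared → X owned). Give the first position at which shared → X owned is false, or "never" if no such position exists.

2

Check shared → X owned at each position in order: 0 ✓, 1 ✓.
At position 2 the labels are {dirty, owned, shared} and the next position 3 has {dirty, shared, valid}, so shared → X owned is false there. This is the first violation.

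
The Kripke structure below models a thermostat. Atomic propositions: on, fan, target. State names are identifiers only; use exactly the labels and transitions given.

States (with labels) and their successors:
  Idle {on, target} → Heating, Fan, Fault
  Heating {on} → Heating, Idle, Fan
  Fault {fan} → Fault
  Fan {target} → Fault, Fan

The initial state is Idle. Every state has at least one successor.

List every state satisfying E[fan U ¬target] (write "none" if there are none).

States satisfying fan: {Fault}.
States satisfying ¬target: {Heating, Fault}.
States satisfying E[fan U ¬target]: {Heating, Fault}.

{Heating, Fault}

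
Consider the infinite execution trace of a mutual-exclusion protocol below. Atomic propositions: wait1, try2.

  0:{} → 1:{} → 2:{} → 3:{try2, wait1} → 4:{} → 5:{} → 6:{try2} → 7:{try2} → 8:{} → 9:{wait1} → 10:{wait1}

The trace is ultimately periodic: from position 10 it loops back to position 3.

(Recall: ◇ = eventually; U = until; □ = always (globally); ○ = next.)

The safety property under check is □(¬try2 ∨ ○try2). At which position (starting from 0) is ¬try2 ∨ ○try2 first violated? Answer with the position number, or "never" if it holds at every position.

3

Check ¬try2 ∨ ○try2 at each position in order: 0 ✓, 1 ✓, 2 ✓.
At position 3 the labels are {try2, wait1} and the next position 4 has {}, so ¬try2 ∨ ○try2 is false there. This is the first violation.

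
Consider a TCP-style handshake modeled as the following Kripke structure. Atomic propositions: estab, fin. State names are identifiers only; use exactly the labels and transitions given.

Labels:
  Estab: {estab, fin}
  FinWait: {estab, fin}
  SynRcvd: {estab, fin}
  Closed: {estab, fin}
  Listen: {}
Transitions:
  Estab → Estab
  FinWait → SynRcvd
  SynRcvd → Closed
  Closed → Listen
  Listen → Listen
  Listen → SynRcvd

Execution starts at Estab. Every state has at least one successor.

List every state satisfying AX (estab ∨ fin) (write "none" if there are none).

{Estab, FinWait, SynRcvd}

States satisfying estab ∨ fin: {Estab, FinWait, SynRcvd, Closed}.
States satisfying AX (estab ∨ fin): {Estab, FinWait, SynRcvd}.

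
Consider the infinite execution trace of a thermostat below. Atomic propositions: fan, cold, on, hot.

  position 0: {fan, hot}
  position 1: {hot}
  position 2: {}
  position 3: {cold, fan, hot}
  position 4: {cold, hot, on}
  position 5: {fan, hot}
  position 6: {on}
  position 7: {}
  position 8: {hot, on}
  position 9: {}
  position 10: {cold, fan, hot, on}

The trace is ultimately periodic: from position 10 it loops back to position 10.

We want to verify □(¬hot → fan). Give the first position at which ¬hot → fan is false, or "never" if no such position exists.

Check ¬hot → fan at each position in order: 0 ✓, 1 ✓.
At position 2 the labels are {}, so ¬hot → fan is false there. This is the first violation.

2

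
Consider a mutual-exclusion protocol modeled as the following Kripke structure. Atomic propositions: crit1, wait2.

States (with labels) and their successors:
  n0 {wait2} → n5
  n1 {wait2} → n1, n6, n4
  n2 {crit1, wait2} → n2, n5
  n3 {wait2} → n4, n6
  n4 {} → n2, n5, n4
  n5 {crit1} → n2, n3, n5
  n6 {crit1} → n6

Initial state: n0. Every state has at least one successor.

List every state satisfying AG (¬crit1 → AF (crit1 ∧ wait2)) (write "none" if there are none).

States satisfying ¬crit1 → AF (crit1 ∧ wait2): {n2, n5, n6}.
States satisfying AG (¬crit1 → AF (crit1 ∧ wait2)): {n6}.

{n6}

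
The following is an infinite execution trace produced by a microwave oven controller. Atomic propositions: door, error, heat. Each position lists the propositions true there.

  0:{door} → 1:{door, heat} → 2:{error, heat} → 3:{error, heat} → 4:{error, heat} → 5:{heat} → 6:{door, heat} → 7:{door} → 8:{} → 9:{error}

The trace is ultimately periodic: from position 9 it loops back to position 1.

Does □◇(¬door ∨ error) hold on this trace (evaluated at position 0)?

◇(¬door ∨ error) holds at every position 0..9, and those are all positions ever visited, so □◇(¬door ∨ error) holds.

Holds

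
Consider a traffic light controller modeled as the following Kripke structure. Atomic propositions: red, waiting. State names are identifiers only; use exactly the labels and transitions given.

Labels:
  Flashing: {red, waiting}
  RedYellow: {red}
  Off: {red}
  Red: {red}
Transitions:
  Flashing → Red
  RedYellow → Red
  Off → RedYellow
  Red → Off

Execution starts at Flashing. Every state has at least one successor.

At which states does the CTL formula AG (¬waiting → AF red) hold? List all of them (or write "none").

{Flashing, RedYellow, Off, Red}

States satisfying ¬waiting → AF red: {Flashing, RedYellow, Off, Red}.
States satisfying AG (¬waiting → AF red): {Flashing, RedYellow, Off, Red}.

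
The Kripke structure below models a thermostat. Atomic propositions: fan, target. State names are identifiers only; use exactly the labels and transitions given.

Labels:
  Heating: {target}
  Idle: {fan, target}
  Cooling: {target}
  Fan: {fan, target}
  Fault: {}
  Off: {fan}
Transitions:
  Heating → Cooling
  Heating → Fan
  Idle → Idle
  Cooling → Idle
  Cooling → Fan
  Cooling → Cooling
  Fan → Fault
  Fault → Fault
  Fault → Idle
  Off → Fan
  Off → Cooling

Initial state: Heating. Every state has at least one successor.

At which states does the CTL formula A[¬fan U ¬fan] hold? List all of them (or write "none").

{Heating, Cooling, Fault}

States satisfying ¬fan: {Heating, Cooling, Fault}.
States satisfying A[¬fan U ¬fan]: {Heating, Cooling, Fault}.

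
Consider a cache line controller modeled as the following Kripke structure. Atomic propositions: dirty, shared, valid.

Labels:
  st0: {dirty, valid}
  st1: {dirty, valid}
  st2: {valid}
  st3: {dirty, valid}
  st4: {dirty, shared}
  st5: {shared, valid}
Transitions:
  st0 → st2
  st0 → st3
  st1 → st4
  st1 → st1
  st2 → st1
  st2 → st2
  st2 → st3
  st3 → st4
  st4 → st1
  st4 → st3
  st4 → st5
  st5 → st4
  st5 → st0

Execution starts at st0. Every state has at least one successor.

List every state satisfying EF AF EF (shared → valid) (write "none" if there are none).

{st0, st1, st2, st3, st4, st5}

States satisfying AF EF (shared → valid): {st0, st1, st2, st3, st4, st5}.
States satisfying EF AF EF (shared → valid): {st0, st1, st2, st3, st4, st5}.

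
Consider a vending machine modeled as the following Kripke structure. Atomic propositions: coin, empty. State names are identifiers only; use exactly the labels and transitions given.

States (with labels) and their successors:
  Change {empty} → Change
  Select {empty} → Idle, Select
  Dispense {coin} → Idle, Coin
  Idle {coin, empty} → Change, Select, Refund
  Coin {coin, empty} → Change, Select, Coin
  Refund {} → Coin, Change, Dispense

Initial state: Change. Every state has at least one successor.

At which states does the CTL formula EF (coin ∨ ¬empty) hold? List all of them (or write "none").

{Select, Dispense, Idle, Coin, Refund}

States satisfying coin ∨ ¬empty: {Dispense, Idle, Coin, Refund}.
States satisfying EF (coin ∨ ¬empty): {Select, Dispense, Idle, Coin, Refund}.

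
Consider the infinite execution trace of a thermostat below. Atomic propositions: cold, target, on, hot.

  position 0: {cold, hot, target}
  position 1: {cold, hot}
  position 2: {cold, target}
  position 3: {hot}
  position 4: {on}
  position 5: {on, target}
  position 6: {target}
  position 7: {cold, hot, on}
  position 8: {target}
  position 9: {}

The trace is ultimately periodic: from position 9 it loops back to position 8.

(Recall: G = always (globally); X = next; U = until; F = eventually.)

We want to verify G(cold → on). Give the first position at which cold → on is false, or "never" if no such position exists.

0

At position 0 the labels are {cold, hot, target}, so cold → on is false there. This is the first violation.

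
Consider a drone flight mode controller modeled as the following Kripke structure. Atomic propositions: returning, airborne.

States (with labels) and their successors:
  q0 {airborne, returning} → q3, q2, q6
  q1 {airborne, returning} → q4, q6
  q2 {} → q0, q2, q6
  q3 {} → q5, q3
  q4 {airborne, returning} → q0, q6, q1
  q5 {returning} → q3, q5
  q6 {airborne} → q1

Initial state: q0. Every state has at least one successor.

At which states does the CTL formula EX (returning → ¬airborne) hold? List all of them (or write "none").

States satisfying returning → ¬airborne: {q2, q3, q5, q6}.
States satisfying EX (returning → ¬airborne): {q0, q1, q2, q3, q4, q5}.

{q0, q1, q2, q3, q4, q5}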